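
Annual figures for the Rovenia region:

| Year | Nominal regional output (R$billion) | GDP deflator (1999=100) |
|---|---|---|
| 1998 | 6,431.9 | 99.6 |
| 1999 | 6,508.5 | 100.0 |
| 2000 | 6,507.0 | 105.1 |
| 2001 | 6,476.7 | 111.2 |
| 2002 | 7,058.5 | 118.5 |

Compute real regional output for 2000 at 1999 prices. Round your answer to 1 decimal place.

R$6,191.2 billion

Real regional output 2000 = 6507.0 / 1.051 = 6191.25.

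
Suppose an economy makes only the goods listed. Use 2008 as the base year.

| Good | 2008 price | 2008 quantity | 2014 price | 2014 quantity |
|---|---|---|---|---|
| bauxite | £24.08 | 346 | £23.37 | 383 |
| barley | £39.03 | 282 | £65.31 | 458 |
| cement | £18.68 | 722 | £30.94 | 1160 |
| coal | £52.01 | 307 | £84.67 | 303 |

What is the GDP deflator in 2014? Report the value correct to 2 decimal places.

Nominal GDP 2014 = 23.37·383 + 65.31·458 + 30.94·1160 + 84.67·303 = 100408.10.
Real GDP 2014 (at 2008 prices) = 24.08·383 + 39.03·458 + 18.68·1160 + 52.01·303 = 64526.21.
Deflator = Nominal/Real × 100 = 100408.10/64526.21 × 100 = 155.608.

155.61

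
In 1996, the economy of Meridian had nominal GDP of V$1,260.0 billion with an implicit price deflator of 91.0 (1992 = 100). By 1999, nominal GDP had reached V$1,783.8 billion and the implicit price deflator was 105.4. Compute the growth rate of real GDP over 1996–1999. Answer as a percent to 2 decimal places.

22.23%

Real GDP 1996 = 1260.0 / 0.910 = 1384.62.
Real GDP 1999 = 1783.8 / 1.054 = 1692.41.
Real growth = 1692.41 / 1384.62 − 1 = 0.2223.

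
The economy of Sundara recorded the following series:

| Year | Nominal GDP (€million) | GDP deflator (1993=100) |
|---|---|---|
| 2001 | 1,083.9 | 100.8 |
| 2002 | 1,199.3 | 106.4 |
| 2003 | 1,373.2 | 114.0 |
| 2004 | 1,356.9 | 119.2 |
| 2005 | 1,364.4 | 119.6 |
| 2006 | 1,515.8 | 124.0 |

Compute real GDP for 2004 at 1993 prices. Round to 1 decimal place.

Real GDP 2004 = 1356.9 / 1.192 = 1138.34.

€1,138.3 million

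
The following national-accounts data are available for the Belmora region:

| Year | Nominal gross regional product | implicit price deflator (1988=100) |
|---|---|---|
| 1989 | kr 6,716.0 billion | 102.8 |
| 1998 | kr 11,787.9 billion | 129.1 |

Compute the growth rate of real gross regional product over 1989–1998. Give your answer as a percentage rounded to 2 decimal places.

Deflate each year: 1989 → 6716.0/1.028 = 6533.07; 1998 → 11787.9/1.291 = 9130.83.
So real gross regional product changed by 9130.83/6533.07 − 1 = 0.3976, i.e. 39.76%.

39.76%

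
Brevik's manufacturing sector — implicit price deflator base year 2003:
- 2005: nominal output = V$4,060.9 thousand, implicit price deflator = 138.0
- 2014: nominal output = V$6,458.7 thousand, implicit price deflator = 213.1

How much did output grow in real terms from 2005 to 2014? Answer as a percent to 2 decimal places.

Deflate each year: 2005 → 4060.9/1.380 = 2942.68; 2014 → 6458.7/2.131 = 3030.83.
So real output changed by 3030.83/2942.68 − 1 = 0.0300, i.e. 3.00%.

3.00%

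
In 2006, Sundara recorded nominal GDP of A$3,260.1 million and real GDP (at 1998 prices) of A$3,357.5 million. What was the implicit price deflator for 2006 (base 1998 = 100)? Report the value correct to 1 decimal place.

97.1

implicit price deflator = (Nominal / Real) × 100 = 3260.1 / 3357.5 × 100 = 97.10.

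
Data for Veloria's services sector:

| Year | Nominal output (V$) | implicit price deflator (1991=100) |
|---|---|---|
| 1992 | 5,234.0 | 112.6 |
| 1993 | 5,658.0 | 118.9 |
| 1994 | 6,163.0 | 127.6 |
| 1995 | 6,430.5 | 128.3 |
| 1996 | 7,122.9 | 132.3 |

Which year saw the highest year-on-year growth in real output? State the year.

1993: real = 5658.0/1.189 = 4758.62; growth vs 1992 (4648.31) = 2.37%.
1994: real = 6163.0/1.276 = 4829.94; growth vs 1993 (4758.62) = 1.50%.
1995: real = 6430.5/1.283 = 5012.08; growth vs 1994 (4829.94) = 3.77%.
1996: real = 7122.9/1.323 = 5383.90; growth vs 1995 (5012.08) = 7.42%.

1996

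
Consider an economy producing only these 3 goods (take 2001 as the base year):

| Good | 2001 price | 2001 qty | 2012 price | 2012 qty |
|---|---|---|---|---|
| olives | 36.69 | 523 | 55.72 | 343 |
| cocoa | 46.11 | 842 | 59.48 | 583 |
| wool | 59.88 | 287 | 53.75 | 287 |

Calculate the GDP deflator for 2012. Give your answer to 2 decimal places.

122.18

Nominal GDP 2012 = 55.72·343 + 59.48·583 + 53.75·287 = 69215.05.
Real GDP 2012 (at 2001 prices) = 36.69·343 + 46.11·583 + 59.88·287 = 56652.36.
Deflator = Nominal/Real × 100 = 69215.05/56652.36 × 100 = 122.175.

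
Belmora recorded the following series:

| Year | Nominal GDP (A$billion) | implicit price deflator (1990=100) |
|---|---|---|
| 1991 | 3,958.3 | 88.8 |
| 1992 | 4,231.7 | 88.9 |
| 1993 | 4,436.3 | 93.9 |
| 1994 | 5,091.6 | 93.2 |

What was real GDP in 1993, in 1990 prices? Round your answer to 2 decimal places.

A$4,724.49 billion

Real GDP 1993 = 4436.3 / 0.939 = 4724.49.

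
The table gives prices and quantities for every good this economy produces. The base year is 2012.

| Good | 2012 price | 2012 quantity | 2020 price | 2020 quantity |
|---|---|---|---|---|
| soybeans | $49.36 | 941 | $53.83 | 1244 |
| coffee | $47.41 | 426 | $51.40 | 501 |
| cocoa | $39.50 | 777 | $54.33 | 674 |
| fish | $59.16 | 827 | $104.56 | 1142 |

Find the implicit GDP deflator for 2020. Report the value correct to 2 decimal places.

Nominal GDP 2020 = 53.83·1244 + 51.40·501 + 54.33·674 + 104.56·1142 = 248741.86.
Real GDP 2020 (at 2012 prices) = 49.36·1244 + 47.41·501 + 39.50·674 + 59.16·1142 = 179339.97.
Deflator = Nominal/Real × 100 = 248741.86/179339.97 × 100 = 138.699.

138.70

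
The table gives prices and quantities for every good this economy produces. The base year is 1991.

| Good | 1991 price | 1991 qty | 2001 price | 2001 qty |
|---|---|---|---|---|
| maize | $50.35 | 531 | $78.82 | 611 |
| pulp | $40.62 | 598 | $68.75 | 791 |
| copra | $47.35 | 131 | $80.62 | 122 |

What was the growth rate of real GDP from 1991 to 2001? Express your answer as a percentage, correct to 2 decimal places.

19.99%

Real GDP 1991 = Nominal GDP 1991 = 50.35·531 + 40.62·598 + 47.35·131 = 57229.46.
Real GDP 2001 (at 1991 prices) = 50.35·611 + 40.62·791 + 47.35·122 = 68670.97.
Real growth = 68670.97/57229.46 − 1 = 0.1999.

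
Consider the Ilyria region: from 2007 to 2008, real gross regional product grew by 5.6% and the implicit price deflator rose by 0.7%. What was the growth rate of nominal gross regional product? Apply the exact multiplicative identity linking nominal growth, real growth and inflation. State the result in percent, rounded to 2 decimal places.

6.34%

(1 + g_nom) = (1 + g_real)(1 + π) = 1.0560 × 1.0070 = 1.06339.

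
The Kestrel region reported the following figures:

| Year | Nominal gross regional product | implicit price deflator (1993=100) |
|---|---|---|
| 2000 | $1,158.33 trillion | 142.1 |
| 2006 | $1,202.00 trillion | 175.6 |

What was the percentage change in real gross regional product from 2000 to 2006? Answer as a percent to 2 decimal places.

-16.03%

Deflate each year: 2000 → 1158.33/1.421 = 815.15; 2006 → 1202.00/1.756 = 684.51.
So real gross regional product changed by 684.51/815.15 − 1 = -0.1603, i.e. -16.03%.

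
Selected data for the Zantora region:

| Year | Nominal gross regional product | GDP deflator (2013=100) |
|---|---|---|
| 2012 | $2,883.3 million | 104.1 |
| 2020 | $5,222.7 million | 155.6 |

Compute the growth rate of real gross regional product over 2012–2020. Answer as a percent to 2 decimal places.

Real gross regional product 2012 = 2883.3 / 1.041 = 2769.74.
Real gross regional product 2020 = 5222.7 / 1.556 = 3356.49.
Real growth = 3356.49 / 2769.74 − 1 = 0.2118.

21.18%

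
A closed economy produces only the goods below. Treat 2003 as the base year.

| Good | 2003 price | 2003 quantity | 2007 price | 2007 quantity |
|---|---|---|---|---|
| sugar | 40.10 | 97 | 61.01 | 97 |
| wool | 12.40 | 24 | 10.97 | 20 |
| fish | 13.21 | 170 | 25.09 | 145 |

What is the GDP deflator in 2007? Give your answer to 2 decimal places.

161.49

Nominal GDP 2007 = 61.01·97 + 10.97·20 + 25.09·145 = 9775.42.
Real GDP 2007 (at 2003 prices) = 40.10·97 + 12.40·20 + 13.21·145 = 6053.15.
Deflator = Nominal/Real × 100 = 9775.42/6053.15 × 100 = 161.493.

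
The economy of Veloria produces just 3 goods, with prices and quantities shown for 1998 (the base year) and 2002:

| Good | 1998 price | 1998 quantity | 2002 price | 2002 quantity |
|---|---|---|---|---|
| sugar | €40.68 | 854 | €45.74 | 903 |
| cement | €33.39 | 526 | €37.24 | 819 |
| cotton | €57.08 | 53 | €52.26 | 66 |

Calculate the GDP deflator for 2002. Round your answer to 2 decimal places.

Nominal GDP 2002 = 45.74·903 + 37.24·819 + 52.26·66 = 75251.94.
Real GDP 2002 (at 1998 prices) = 40.68·903 + 33.39·819 + 57.08·66 = 67847.73.
Deflator = Nominal/Real × 100 = 75251.94/67847.73 × 100 = 110.913.

110.91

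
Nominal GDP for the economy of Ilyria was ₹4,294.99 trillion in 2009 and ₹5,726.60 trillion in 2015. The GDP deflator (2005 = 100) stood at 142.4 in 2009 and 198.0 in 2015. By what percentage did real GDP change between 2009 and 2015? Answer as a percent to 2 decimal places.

-4.11%

Deflate each year: 2009 → 4294.99/1.424 = 3016.14; 2015 → 5726.60/1.980 = 2892.22.
So real GDP changed by 2892.22/3016.14 − 1 = -0.0411, i.e. -4.11%.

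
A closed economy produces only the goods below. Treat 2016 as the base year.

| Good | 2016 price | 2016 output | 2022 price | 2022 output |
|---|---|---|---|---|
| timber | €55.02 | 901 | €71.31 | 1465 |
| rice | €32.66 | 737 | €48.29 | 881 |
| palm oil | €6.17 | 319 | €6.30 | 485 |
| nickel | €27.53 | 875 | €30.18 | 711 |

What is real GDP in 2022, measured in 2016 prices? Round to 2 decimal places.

Real GDP 2022 = Σ (p_2016 × q_2022) = 55.02·1465 + 32.66·881 + 6.17·485 + 27.53·711 = 131944.04.

€131944.04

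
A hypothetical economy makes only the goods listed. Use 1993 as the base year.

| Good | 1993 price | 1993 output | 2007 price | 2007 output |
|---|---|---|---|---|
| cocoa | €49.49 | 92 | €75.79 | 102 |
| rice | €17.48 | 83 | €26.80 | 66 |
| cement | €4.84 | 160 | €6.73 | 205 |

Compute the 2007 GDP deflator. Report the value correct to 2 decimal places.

151.23

Nominal GDP 2007 = 75.79·102 + 26.80·66 + 6.73·205 = 10879.03.
Real GDP 2007 (at 1993 prices) = 49.49·102 + 17.48·66 + 4.84·205 = 7193.86.
Deflator = Nominal/Real × 100 = 10879.03/7193.86 × 100 = 151.227.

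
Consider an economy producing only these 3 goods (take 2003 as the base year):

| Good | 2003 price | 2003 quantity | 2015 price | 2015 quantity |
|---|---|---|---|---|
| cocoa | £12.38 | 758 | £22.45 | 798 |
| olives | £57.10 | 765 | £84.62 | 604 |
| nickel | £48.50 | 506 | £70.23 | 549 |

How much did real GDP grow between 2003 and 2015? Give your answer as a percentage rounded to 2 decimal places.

-8.52%

Real GDP 2003 = Nominal GDP 2003 = 12.38·758 + 57.10·765 + 48.50·506 = 77606.54.
Real GDP 2015 (at 2003 prices) = 12.38·798 + 57.10·604 + 48.50·549 = 70994.14.
Real growth = 70994.14/77606.54 − 1 = -0.0852.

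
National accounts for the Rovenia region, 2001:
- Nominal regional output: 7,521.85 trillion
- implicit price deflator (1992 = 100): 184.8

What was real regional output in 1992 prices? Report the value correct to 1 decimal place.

Real regional output = Nominal / (implicit price deflator/100) = 7521.85 / 1.848 = 4070.27.

4,070.3 trillion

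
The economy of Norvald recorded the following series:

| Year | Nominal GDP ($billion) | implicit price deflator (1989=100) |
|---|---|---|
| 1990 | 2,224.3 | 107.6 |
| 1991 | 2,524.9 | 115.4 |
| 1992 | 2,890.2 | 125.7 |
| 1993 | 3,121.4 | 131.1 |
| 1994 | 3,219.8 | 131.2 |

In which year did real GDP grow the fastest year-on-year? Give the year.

1991

1991: real = 2524.9/1.154 = 2187.95; growth vs 1990 (2067.19) = 5.84%.
1992: real = 2890.2/1.257 = 2299.28; growth vs 1991 (2187.95) = 5.09%.
1993: real = 3121.4/1.311 = 2380.93; growth vs 1992 (2299.28) = 3.55%.
1994: real = 3219.8/1.312 = 2454.12; growth vs 1993 (2380.93) = 3.07%.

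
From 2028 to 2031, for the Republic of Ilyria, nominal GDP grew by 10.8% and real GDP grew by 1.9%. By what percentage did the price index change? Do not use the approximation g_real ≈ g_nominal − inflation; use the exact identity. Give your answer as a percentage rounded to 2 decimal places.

(1 + g_nom) = (1 + g_real)(1 + π), so π = 1.1080 / 1.0190 − 1 = 0.08734.

8.73%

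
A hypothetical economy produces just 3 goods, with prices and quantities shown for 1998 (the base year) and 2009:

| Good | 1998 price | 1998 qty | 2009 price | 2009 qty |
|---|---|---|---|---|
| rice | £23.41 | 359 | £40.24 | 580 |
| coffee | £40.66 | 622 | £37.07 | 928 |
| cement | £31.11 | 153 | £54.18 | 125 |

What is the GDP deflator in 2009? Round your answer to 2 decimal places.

116.87

Nominal GDP 2009 = 40.24·580 + 37.07·928 + 54.18·125 = 64512.66.
Real GDP 2009 (at 1998 prices) = 23.41·580 + 40.66·928 + 31.11·125 = 55199.03.
Deflator = Nominal/Real × 100 = 64512.66/55199.03 × 100 = 116.873.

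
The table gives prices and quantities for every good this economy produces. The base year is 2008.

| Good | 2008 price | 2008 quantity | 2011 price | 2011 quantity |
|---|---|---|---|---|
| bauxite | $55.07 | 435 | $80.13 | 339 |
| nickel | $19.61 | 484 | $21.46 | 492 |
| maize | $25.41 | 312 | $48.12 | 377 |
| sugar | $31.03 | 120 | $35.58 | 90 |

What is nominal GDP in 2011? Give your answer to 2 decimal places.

$59065.83

Nominal GDP 2011 = Σ (p_2011 × q_2011) = 80.13·339 + 21.46·492 + 48.12·377 + 35.58·90 = 59065.83.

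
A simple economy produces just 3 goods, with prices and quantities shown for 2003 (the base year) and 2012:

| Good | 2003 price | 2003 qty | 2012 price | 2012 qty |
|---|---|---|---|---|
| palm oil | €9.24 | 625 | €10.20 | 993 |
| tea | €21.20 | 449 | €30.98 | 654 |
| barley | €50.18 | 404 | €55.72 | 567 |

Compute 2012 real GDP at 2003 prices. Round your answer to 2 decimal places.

€51492.18

Real GDP 2012 = Σ (p_2003 × q_2012) = 9.24·993 + 21.20·654 + 50.18·567 = 51492.18.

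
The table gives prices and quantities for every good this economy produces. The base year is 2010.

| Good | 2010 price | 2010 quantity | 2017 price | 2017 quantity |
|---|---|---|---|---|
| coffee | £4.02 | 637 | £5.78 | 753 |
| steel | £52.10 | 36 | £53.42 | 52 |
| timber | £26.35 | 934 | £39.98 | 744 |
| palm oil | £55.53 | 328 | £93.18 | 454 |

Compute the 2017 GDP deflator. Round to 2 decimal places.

156.63

Nominal GDP 2017 = 5.78·753 + 53.42·52 + 39.98·744 + 93.18·454 = 79179.02.
Real GDP 2017 (at 2010 prices) = 4.02·753 + 52.10·52 + 26.35·744 + 55.53·454 = 50551.28.
Deflator = Nominal/Real × 100 = 79179.02/50551.28 × 100 = 156.631.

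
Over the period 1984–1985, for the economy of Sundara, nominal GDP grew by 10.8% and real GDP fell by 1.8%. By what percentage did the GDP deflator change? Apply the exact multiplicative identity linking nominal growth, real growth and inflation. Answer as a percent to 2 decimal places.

12.83%

(1 + g_nom) = (1 + g_real)(1 + π), so π = 1.1080 / 0.9820 − 1 = 0.12831.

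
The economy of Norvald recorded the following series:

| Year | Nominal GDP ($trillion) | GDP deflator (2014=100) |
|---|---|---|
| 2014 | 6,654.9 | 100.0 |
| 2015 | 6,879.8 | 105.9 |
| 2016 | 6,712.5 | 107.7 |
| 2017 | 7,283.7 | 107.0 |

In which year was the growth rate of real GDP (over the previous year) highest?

2015: real = 6879.8/1.059 = 6496.51; growth vs 2014 (6654.90) = -2.38%.
2016: real = 6712.5/1.077 = 6232.59; growth vs 2015 (6496.51) = -4.06%.
2017: real = 7283.7/1.070 = 6807.20; growth vs 2016 (6232.59) = 9.22%.

2017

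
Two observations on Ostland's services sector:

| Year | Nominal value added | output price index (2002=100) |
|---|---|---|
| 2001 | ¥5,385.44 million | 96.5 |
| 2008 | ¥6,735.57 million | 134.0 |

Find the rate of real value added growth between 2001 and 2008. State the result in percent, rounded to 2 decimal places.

Real value added 2001 = 5385.44 / 0.965 = 5580.77.
Real value added 2008 = 6735.57 / 1.340 = 5026.54.
Real growth = 5026.54 / 5580.77 − 1 = -0.0993.

-9.93%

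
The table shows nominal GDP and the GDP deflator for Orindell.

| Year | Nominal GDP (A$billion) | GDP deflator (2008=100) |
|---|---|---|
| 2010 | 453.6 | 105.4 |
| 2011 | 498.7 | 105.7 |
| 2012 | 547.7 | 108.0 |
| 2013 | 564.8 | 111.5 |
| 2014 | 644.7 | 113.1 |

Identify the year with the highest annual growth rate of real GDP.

2011: real = 498.7/1.057 = 471.81; growth vs 2010 (430.36) = 9.63%.
2012: real = 547.7/1.080 = 507.13; growth vs 2011 (471.81) = 7.49%.
2013: real = 564.8/1.115 = 506.55; growth vs 2012 (507.13) = -0.11%.
2014: real = 644.7/1.131 = 570.03; growth vs 2013 (506.55) = 12.53%.

2014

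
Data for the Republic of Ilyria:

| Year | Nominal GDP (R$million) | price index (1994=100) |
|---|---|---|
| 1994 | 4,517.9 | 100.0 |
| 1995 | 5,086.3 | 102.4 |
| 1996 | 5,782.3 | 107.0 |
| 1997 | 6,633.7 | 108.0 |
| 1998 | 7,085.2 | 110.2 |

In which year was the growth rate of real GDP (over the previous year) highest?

1995: real = 5086.3/1.024 = 4967.09; growth vs 1994 (4517.90) = 9.94%.
1996: real = 5782.3/1.070 = 5404.02; growth vs 1995 (4967.09) = 8.80%.
1997: real = 6633.7/1.080 = 6142.31; growth vs 1996 (5404.02) = 13.66%.
1998: real = 7085.2/1.102 = 6429.40; growth vs 1997 (6142.31) = 4.67%.

1997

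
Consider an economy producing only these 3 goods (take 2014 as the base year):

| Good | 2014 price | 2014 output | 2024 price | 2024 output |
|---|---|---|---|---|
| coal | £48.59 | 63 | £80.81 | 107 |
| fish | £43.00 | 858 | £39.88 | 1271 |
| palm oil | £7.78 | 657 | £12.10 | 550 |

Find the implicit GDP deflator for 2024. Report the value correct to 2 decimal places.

102.90

Nominal GDP 2024 = 80.81·107 + 39.88·1271 + 12.10·550 = 65989.15.
Real GDP 2024 (at 2014 prices) = 48.59·107 + 43.00·1271 + 7.78·550 = 64131.13.
Deflator = Nominal/Real × 100 = 65989.15/64131.13 × 100 = 102.897.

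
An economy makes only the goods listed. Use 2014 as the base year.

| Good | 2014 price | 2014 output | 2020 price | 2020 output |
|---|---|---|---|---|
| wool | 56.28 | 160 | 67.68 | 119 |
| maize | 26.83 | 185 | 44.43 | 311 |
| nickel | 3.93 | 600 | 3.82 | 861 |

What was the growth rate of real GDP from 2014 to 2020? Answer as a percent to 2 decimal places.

Real GDP 2014 = Nominal GDP 2014 = 56.28·160 + 26.83·185 + 3.93·600 = 16326.35.
Real GDP 2020 (at 2014 prices) = 56.28·119 + 26.83·311 + 3.93·861 = 18425.18.
Real growth = 18425.18/16326.35 − 1 = 0.1286.

12.86%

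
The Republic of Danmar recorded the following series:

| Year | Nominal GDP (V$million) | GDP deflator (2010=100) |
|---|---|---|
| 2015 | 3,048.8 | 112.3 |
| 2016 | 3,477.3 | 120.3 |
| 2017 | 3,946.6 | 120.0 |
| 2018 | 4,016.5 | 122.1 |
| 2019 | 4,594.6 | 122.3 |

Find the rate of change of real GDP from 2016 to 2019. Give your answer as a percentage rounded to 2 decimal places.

Real GDP 2016 = 3477.3/1.203 = 2890.52.
Real GDP 2019 = 4594.6/1.223 = 3756.83.
Change = 3756.83/2890.52 − 1 = 0.2997.

29.97%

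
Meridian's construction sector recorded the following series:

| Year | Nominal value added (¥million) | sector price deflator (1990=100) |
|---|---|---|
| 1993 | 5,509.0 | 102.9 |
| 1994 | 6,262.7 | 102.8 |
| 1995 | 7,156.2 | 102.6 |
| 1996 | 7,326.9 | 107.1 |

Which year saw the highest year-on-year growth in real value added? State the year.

1995

1994: real = 6262.7/1.028 = 6092.12; growth vs 1993 (5353.74) = 13.79%.
1995: real = 7156.2/1.026 = 6974.85; growth vs 1994 (6092.12) = 14.49%.
1996: real = 7326.9/1.071 = 6841.18; growth vs 1995 (6974.85) = -1.92%.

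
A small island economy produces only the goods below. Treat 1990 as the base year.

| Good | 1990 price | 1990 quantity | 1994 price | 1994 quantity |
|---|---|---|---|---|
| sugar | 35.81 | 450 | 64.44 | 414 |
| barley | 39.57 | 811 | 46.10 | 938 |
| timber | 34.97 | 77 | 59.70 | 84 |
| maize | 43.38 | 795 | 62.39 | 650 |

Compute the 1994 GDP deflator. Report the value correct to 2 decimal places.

139.01

Nominal GDP 1994 = 64.44·414 + 46.10·938 + 59.70·84 + 62.39·650 = 115488.26.
Real GDP 1994 (at 1990 prices) = 35.81·414 + 39.57·938 + 34.97·84 + 43.38·650 = 83076.48.
Deflator = Nominal/Real × 100 = 115488.26/83076.48 × 100 = 139.014.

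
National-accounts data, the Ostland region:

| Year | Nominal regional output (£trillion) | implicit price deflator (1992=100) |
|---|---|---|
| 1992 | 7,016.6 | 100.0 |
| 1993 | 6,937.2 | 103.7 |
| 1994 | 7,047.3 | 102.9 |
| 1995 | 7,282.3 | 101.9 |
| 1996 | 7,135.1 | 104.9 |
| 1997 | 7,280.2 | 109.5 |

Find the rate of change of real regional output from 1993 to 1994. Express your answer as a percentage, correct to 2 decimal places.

2.38%

Real regional output 1993 = 6937.2/1.037 = 6689.68.
Real regional output 1994 = 7047.3/1.029 = 6848.69.
Change = 6848.69/6689.68 − 1 = 0.0238.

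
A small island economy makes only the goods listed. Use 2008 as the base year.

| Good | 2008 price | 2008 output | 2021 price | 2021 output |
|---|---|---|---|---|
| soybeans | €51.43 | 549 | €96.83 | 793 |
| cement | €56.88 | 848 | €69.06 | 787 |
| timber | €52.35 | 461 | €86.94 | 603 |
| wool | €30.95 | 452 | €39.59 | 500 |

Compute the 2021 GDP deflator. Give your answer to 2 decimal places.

153.37

Nominal GDP 2021 = 96.83·793 + 69.06·787 + 86.94·603 + 39.59·500 = 203356.23.
Real GDP 2021 (at 2008 prices) = 51.43·793 + 56.88·787 + 52.35·603 + 30.95·500 = 132590.60.
Deflator = Nominal/Real × 100 = 203356.23/132590.60 × 100 = 153.372.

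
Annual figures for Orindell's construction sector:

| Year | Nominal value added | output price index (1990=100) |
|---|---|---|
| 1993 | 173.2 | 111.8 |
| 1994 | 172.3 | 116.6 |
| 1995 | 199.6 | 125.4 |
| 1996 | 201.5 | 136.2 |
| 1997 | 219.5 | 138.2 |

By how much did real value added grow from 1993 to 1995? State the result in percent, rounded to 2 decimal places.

2.74%

Real value added 1993 = 173.2/1.118 = 154.92.
Real value added 1995 = 199.6/1.254 = 159.17.
Change = 159.17/154.92 − 1 = 0.0274.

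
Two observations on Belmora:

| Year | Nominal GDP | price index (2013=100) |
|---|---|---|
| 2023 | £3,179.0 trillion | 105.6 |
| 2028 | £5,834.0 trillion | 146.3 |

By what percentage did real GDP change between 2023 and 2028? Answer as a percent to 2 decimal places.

32.46%

Deflate each year: 2023 → 3179.0/1.056 = 3010.42; 2028 → 5834.0/1.463 = 3987.70.
So real GDP changed by 3987.70/3010.42 − 1 = 0.3246, i.e. 32.46%.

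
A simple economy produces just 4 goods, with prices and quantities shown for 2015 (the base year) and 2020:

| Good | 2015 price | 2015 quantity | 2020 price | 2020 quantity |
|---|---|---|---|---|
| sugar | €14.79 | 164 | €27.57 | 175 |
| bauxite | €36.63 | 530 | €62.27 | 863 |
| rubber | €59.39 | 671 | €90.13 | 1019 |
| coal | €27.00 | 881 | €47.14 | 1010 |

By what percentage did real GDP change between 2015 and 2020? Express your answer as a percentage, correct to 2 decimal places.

42.71%

Real GDP 2015 = Nominal GDP 2015 = 14.79·164 + 36.63·530 + 59.39·671 + 27.00·881 = 85477.15.
Real GDP 2020 (at 2015 prices) = 14.79·175 + 36.63·863 + 59.39·1019 + 27.00·1010 = 121988.35.
Real growth = 121988.35/85477.15 − 1 = 0.4271.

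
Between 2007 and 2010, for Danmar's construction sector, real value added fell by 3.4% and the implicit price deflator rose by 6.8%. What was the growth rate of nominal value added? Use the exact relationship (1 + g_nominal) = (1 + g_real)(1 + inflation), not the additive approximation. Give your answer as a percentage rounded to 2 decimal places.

3.17%

(1 + g_nom) = (1 + g_real)(1 + π) = 0.9660 × 1.0680 = 1.03169.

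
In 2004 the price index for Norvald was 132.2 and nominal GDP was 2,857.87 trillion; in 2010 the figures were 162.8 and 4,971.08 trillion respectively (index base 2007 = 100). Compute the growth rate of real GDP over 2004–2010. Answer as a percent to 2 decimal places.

41.25%

Deflate each year: 2004 → 2857.87/1.322 = 2161.78; 2010 → 4971.08/1.628 = 3053.49.
So real GDP changed by 3053.49/2161.78 − 1 = 0.4125, i.e. 41.25%.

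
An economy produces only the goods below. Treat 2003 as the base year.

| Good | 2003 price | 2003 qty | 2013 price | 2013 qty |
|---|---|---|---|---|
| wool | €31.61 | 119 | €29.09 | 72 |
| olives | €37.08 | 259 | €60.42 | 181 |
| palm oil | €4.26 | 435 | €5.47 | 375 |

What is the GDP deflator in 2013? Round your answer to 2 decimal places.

Nominal GDP 2013 = 29.09·72 + 60.42·181 + 5.47·375 = 15081.75.
Real GDP 2013 (at 2003 prices) = 31.61·72 + 37.08·181 + 4.26·375 = 10584.90.
Deflator = Nominal/Real × 100 = 15081.75/10584.90 × 100 = 142.484.

142.48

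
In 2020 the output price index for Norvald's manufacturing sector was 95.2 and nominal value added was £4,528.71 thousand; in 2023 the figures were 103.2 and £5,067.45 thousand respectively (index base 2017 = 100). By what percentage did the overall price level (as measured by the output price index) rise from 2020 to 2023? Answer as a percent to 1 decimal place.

8.4%

Price-level change = 103.2 / 95.2 − 1 = 0.0840.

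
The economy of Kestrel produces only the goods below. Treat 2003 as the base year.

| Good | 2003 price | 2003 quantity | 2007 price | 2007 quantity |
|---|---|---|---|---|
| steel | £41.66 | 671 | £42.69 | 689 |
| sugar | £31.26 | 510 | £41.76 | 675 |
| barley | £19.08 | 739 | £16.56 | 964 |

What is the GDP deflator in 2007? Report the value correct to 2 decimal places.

107.87

Nominal GDP 2007 = 42.69·689 + 41.76·675 + 16.56·964 = 73565.25.
Real GDP 2007 (at 2003 prices) = 41.66·689 + 31.26·675 + 19.08·964 = 68197.36.
Deflator = Nominal/Real × 100 = 73565.25/68197.36 × 100 = 107.871.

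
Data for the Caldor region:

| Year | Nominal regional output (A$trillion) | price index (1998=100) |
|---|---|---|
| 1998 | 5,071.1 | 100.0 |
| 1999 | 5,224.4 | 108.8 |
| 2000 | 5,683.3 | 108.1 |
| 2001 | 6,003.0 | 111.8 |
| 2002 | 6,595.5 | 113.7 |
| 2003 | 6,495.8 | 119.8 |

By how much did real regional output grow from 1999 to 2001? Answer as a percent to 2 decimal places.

Real regional output 1999 = 5224.4/1.088 = 4801.84.
Real regional output 2001 = 6003.0/1.118 = 5369.41.
Change = 5369.41/4801.84 − 1 = 0.1182.

11.82%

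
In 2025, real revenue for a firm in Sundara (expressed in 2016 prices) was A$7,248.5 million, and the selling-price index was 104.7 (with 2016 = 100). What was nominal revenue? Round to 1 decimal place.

Nominal revenue = Real × (selling-price index/100) = 7248.5 × 1.047 = 7589.18.

A$7,589.2 million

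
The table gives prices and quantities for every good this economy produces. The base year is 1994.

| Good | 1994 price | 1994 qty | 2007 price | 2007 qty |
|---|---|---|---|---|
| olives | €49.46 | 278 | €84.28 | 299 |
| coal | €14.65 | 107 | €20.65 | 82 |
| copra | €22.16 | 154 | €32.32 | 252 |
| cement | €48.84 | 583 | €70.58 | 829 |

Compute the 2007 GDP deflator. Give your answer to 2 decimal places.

Nominal GDP 2007 = 84.28·299 + 20.65·82 + 32.32·252 + 70.58·829 = 93548.48.
Real GDP 2007 (at 1994 prices) = 49.46·299 + 14.65·82 + 22.16·252 + 48.84·829 = 62062.52.
Deflator = Nominal/Real × 100 = 93548.48/62062.52 × 100 = 150.733.

150.73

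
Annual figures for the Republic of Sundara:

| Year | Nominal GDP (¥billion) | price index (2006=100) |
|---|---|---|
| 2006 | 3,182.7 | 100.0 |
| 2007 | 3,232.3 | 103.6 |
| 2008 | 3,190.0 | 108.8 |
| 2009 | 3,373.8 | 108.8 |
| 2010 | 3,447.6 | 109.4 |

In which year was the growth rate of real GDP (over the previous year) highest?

2007: real = 3232.3/1.036 = 3119.98; growth vs 2006 (3182.70) = -1.97%.
2008: real = 3190.0/1.088 = 2931.99; growth vs 2007 (3119.98) = -6.03%.
2009: real = 3373.8/1.088 = 3100.92; growth vs 2008 (2931.99) = 5.76%.
2010: real = 3447.6/1.094 = 3151.37; growth vs 2009 (3100.92) = 1.63%.

2009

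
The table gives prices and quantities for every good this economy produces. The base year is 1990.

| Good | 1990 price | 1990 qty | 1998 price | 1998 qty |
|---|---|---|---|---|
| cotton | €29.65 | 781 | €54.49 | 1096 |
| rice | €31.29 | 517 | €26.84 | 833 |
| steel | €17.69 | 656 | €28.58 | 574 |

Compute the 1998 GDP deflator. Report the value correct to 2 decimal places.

143.32

Nominal GDP 1998 = 54.49·1096 + 26.84·833 + 28.58·574 = 98483.68.
Real GDP 1998 (at 1990 prices) = 29.65·1096 + 31.29·833 + 17.69·574 = 68715.03.
Deflator = Nominal/Real × 100 = 98483.68/68715.03 × 100 = 143.322.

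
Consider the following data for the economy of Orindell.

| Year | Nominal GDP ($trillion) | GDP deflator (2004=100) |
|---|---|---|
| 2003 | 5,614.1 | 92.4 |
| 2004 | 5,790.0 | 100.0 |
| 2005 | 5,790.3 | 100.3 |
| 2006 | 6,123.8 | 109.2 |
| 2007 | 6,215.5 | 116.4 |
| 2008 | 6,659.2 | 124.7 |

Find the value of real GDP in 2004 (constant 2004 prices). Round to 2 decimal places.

Real GDP 2004 = 5790.0 / 1.000 = 5790.00.

$5,790.00 trillion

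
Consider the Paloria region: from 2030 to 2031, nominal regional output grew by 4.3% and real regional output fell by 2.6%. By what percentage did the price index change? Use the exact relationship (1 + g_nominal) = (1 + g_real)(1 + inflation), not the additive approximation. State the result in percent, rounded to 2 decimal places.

7.08%

(1 + g_nom) = (1 + g_real)(1 + π), so π = 1.0430 / 0.9740 − 1 = 0.07084.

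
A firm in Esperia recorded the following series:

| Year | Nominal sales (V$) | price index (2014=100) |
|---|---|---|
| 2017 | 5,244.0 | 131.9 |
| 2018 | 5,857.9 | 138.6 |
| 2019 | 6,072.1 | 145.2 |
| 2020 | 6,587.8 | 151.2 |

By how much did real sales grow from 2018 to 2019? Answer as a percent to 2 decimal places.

Real sales 2018 = 5857.9/1.386 = 4226.48.
Real sales 2019 = 6072.1/1.452 = 4181.89.
Change = 4181.89/4226.48 − 1 = -0.0106.

-1.06%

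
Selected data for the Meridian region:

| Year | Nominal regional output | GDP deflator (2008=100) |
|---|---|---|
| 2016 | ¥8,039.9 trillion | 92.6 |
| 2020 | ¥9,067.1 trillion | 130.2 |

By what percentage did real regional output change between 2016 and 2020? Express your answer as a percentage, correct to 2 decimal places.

Deflate each year: 2016 → 8039.9/0.926 = 8682.40; 2020 → 9067.1/1.302 = 6963.98.
So real regional output changed by 6963.98/8682.40 − 1 = -0.1979, i.e. -19.79%.

-19.79%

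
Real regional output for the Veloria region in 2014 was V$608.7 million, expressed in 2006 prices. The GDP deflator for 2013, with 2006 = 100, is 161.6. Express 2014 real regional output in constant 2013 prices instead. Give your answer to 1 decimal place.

Real regional output in 2013 prices = Real regional output in 2006 prices × (P_2013/P_2006) = 608.7 × 1.616 = 983.66.

V$983.7 million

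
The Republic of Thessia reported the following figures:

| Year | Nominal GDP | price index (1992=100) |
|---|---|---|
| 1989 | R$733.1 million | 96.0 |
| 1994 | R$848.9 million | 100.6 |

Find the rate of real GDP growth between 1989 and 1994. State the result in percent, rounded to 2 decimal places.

10.50%

Real GDP 1989 = 733.1 / 0.960 = 763.65.
Real GDP 1994 = 848.9 / 1.006 = 843.84.
Real growth = 843.84 / 763.65 − 1 = 0.1050.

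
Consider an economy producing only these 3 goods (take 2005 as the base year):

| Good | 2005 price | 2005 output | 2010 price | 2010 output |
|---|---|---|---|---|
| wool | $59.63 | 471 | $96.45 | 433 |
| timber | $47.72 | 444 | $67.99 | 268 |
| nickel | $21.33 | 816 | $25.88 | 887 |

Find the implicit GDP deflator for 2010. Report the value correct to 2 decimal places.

144.17

Nominal GDP 2010 = 96.45·433 + 67.99·268 + 25.88·887 = 82939.73.
Real GDP 2010 (at 2005 prices) = 59.63·433 + 47.72·268 + 21.33·887 = 57528.46.
Deflator = Nominal/Real × 100 = 82939.73/57528.46 × 100 = 144.172.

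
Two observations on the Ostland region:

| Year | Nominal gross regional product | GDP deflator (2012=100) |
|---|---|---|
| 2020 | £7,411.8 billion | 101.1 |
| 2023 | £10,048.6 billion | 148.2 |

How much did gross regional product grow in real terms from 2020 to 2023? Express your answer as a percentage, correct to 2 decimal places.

Real gross regional product 2020 = 7411.8 / 1.011 = 7331.16.
Real gross regional product 2023 = 10048.6 / 1.482 = 6780.43.
Real growth = 6780.43 / 7331.16 − 1 = -0.0751.

-7.51%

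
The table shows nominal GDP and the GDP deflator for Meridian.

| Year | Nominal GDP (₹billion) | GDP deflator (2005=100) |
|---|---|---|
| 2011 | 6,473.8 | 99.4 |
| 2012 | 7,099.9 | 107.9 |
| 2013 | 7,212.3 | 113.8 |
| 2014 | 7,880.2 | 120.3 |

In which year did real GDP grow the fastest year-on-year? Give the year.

2014

2012: real = 7099.9/1.079 = 6580.07; growth vs 2011 (6512.88) = 1.03%.
2013: real = 7212.3/1.138 = 6337.70; growth vs 2012 (6580.07) = -3.68%.
2014: real = 7880.2/1.203 = 6550.46; growth vs 2013 (6337.70) = 3.36%.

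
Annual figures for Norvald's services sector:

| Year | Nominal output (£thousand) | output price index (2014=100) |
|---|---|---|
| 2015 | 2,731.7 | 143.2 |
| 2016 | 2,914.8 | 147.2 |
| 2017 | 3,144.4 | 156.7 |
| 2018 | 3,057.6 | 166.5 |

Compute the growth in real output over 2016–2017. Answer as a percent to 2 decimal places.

1.34%

Real output 2016 = 2914.8/1.472 = 1980.16.
Real output 2017 = 3144.4/1.567 = 2006.64.
Change = 2006.64/1980.16 − 1 = 0.0134.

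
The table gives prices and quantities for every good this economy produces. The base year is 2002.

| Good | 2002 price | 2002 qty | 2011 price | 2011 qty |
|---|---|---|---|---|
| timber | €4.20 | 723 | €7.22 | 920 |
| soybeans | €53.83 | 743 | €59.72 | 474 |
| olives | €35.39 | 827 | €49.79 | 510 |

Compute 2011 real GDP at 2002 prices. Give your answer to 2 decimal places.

Real GDP 2011 = Σ (p_2002 × q_2011) = 4.20·920 + 53.83·474 + 35.39·510 = 47428.32.

€47428.32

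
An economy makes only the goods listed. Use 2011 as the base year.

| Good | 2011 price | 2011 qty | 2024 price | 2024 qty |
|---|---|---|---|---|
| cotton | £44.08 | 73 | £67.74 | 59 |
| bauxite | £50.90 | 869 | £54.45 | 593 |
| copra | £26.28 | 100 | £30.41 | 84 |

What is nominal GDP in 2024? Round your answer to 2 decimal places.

£38839.95

Nominal GDP 2024 = Σ (p_2024 × q_2024) = 67.74·59 + 54.45·593 + 30.41·84 = 38839.95.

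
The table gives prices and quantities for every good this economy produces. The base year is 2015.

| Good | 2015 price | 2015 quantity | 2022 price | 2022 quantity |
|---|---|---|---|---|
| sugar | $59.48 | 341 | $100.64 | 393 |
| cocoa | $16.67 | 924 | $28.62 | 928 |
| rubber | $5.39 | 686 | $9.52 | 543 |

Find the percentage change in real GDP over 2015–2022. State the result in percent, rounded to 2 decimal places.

6.07%

Real GDP 2015 = Nominal GDP 2015 = 59.48·341 + 16.67·924 + 5.39·686 = 39383.30.
Real GDP 2022 (at 2015 prices) = 59.48·393 + 16.67·928 + 5.39·543 = 41772.17.
Real growth = 41772.17/39383.30 − 1 = 0.0607.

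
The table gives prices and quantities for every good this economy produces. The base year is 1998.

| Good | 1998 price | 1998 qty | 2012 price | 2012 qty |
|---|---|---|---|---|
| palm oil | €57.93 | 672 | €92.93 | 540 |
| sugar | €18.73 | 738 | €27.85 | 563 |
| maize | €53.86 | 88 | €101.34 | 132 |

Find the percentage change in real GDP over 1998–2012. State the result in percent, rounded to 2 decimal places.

-14.88%

Real GDP 1998 = Nominal GDP 1998 = 57.93·672 + 18.73·738 + 53.86·88 = 57491.38.
Real GDP 2012 (at 1998 prices) = 57.93·540 + 18.73·563 + 53.86·132 = 48936.71.
Real growth = 48936.71/57491.38 − 1 = -0.1488.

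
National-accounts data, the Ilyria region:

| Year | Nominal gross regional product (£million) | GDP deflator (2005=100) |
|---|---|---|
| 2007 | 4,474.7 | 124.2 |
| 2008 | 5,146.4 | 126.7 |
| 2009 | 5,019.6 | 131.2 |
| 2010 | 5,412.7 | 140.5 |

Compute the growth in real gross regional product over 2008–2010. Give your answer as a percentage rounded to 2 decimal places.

-5.16%

Real gross regional product 2008 = 5146.4/1.267 = 4061.88.
Real gross regional product 2010 = 5412.7/1.405 = 3852.46.
Change = 3852.46/4061.88 − 1 = -0.0516.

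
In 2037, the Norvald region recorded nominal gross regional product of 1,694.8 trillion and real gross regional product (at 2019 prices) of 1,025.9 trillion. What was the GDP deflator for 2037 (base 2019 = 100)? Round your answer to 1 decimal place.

GDP deflator = (Nominal / Real) × 100 = 1694.8 / 1025.9 × 100 = 165.20.

165.2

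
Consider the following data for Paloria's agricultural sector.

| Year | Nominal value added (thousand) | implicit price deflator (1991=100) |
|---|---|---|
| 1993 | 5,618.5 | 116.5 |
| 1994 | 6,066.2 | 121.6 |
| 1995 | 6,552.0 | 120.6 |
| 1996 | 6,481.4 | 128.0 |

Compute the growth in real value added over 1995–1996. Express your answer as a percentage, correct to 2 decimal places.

-6.80%

Real value added 1995 = 6552.0/1.206 = 5432.84.
Real value added 1996 = 6481.4/1.280 = 5063.59.
Change = 5063.59/5432.84 − 1 = -0.0680.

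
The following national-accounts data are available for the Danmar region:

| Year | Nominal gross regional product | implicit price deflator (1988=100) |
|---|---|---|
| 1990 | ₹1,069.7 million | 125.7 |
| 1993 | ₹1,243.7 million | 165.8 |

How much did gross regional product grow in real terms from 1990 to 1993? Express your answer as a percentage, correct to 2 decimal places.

-11.85%

Real gross regional product 1990 = 1069.7 / 1.257 = 850.99.
Real gross regional product 1993 = 1243.7 / 1.658 = 750.12.
Real growth = 750.12 / 850.99 − 1 = -0.1185.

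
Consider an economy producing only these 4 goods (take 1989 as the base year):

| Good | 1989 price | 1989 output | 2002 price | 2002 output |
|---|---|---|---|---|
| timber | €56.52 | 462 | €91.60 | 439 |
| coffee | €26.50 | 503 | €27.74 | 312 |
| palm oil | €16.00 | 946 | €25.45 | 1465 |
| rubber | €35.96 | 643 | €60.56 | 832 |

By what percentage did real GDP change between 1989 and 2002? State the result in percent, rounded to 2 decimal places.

Real GDP 1989 = Nominal GDP 1989 = 56.52·462 + 26.50·503 + 16.00·946 + 35.96·643 = 77700.02.
Real GDP 2002 (at 1989 prices) = 56.52·439 + 26.50·312 + 16.00·1465 + 35.96·832 = 86439.00.
Real growth = 86439.00/77700.02 − 1 = 0.1125.

11.25%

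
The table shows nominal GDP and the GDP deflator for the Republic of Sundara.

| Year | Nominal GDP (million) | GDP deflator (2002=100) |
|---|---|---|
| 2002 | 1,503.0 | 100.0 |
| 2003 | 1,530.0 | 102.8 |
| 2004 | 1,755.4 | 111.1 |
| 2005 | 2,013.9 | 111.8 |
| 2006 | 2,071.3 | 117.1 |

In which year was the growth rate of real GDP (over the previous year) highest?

2003: real = 1530.0/1.028 = 1488.33; growth vs 2002 (1503.00) = -0.98%.
2004: real = 1755.4/1.111 = 1580.02; growth vs 2003 (1488.33) = 6.16%.
2005: real = 2013.9/1.118 = 1801.34; growth vs 2004 (1580.02) = 14.01%.
2006: real = 2071.3/1.171 = 1768.83; growth vs 2005 (1801.34) = -1.80%.

2005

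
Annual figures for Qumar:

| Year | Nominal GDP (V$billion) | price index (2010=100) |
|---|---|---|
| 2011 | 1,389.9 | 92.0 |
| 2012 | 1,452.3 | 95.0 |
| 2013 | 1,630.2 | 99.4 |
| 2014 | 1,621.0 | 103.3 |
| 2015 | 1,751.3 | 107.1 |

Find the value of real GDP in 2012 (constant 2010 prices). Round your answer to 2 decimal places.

Real GDP 2012 = 1452.3 / 0.950 = 1528.74.

V$1,528.74 billion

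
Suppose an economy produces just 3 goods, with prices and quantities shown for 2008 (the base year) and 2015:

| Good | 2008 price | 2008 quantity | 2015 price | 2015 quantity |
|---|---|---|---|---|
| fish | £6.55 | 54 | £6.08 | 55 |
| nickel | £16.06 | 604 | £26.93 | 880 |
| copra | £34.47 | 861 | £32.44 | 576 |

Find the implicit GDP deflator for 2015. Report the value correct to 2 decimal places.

124.37

Nominal GDP 2015 = 6.08·55 + 26.93·880 + 32.44·576 = 42718.24.
Real GDP 2015 (at 2008 prices) = 6.55·55 + 16.06·880 + 34.47·576 = 34347.77.
Deflator = Nominal/Real × 100 = 42718.24/34347.77 × 100 = 124.370.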